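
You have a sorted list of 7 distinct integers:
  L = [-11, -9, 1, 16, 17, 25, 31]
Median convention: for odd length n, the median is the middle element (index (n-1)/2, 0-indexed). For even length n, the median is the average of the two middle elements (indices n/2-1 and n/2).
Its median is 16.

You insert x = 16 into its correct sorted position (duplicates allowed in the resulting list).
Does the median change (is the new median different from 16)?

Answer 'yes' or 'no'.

Answer: no

Derivation:
Old median = 16
Insert x = 16
New median = 16
Changed? no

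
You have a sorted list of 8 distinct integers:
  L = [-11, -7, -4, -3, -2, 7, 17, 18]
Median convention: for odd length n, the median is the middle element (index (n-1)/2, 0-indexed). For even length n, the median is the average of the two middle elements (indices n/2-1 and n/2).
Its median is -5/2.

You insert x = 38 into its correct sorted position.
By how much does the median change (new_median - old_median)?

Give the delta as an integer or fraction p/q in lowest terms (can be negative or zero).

Answer: 1/2

Derivation:
Old median = -5/2
After inserting x = 38: new sorted = [-11, -7, -4, -3, -2, 7, 17, 18, 38]
New median = -2
Delta = -2 - -5/2 = 1/2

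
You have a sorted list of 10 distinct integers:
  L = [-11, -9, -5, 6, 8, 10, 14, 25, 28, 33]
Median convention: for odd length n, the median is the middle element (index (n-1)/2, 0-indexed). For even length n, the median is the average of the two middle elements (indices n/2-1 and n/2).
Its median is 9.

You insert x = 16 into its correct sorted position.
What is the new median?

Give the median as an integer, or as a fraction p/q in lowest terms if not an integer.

Old list (sorted, length 10): [-11, -9, -5, 6, 8, 10, 14, 25, 28, 33]
Old median = 9
Insert x = 16
Old length even (10). Middle pair: indices 4,5 = 8,10.
New length odd (11). New median = single middle element.
x = 16: 7 elements are < x, 3 elements are > x.
New sorted list: [-11, -9, -5, 6, 8, 10, 14, 16, 25, 28, 33]
New median = 10

Answer: 10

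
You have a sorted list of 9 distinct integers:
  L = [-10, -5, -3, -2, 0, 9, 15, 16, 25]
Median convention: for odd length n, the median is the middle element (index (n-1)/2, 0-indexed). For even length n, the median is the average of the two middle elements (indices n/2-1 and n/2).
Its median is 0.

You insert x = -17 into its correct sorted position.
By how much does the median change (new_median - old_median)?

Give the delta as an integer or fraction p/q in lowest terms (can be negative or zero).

Answer: -1

Derivation:
Old median = 0
After inserting x = -17: new sorted = [-17, -10, -5, -3, -2, 0, 9, 15, 16, 25]
New median = -1
Delta = -1 - 0 = -1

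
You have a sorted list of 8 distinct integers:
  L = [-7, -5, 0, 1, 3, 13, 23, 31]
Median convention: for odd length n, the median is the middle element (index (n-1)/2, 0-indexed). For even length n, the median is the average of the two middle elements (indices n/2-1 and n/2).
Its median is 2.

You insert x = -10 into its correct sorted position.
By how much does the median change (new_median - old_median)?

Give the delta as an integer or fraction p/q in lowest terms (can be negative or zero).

Old median = 2
After inserting x = -10: new sorted = [-10, -7, -5, 0, 1, 3, 13, 23, 31]
New median = 1
Delta = 1 - 2 = -1

Answer: -1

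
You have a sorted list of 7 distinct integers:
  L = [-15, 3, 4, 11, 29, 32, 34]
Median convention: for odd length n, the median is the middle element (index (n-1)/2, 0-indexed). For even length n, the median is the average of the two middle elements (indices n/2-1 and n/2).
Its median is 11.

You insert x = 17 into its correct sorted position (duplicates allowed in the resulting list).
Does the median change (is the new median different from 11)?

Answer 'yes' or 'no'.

Old median = 11
Insert x = 17
New median = 14
Changed? yes

Answer: yes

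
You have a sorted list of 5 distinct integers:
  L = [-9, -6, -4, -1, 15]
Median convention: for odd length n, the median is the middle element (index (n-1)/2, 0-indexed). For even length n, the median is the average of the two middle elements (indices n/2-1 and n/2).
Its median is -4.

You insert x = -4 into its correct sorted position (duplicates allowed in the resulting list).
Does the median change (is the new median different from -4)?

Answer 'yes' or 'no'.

Answer: no

Derivation:
Old median = -4
Insert x = -4
New median = -4
Changed? no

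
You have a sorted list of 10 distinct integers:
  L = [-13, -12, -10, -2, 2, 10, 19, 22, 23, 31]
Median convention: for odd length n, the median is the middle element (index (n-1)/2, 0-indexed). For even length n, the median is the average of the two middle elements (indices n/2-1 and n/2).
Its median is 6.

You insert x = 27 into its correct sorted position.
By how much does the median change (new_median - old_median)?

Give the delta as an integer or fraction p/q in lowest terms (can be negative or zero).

Answer: 4

Derivation:
Old median = 6
After inserting x = 27: new sorted = [-13, -12, -10, -2, 2, 10, 19, 22, 23, 27, 31]
New median = 10
Delta = 10 - 6 = 4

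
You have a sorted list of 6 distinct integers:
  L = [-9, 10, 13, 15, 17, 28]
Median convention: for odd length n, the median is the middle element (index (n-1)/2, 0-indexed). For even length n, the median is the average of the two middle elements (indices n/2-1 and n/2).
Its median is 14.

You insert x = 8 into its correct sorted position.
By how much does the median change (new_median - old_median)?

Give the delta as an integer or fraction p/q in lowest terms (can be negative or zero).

Old median = 14
After inserting x = 8: new sorted = [-9, 8, 10, 13, 15, 17, 28]
New median = 13
Delta = 13 - 14 = -1

Answer: -1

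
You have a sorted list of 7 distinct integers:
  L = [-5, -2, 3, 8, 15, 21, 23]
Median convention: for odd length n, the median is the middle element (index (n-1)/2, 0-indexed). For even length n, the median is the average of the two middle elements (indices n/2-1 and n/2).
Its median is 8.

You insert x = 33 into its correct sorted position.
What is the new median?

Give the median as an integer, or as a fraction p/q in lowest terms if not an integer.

Old list (sorted, length 7): [-5, -2, 3, 8, 15, 21, 23]
Old median = 8
Insert x = 33
Old length odd (7). Middle was index 3 = 8.
New length even (8). New median = avg of two middle elements.
x = 33: 7 elements are < x, 0 elements are > x.
New sorted list: [-5, -2, 3, 8, 15, 21, 23, 33]
New median = 23/2

Answer: 23/2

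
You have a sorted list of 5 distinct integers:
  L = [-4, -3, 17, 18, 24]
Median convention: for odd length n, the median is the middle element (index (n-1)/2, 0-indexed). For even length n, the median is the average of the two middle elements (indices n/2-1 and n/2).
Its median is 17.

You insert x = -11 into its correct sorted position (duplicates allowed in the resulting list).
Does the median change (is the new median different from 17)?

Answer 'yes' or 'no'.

Answer: yes

Derivation:
Old median = 17
Insert x = -11
New median = 7
Changed? yes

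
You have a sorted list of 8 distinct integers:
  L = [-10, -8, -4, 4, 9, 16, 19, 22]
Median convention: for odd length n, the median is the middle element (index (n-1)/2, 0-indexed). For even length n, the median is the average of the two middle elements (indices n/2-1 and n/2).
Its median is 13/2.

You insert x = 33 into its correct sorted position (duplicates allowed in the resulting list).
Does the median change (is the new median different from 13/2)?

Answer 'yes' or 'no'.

Answer: yes

Derivation:
Old median = 13/2
Insert x = 33
New median = 9
Changed? yes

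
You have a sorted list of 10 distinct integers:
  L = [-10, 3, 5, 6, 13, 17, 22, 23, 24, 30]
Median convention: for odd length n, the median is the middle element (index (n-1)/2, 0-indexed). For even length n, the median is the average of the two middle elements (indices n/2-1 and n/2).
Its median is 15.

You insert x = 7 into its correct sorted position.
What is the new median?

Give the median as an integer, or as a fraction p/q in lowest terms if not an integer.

Old list (sorted, length 10): [-10, 3, 5, 6, 13, 17, 22, 23, 24, 30]
Old median = 15
Insert x = 7
Old length even (10). Middle pair: indices 4,5 = 13,17.
New length odd (11). New median = single middle element.
x = 7: 4 elements are < x, 6 elements are > x.
New sorted list: [-10, 3, 5, 6, 7, 13, 17, 22, 23, 24, 30]
New median = 13

Answer: 13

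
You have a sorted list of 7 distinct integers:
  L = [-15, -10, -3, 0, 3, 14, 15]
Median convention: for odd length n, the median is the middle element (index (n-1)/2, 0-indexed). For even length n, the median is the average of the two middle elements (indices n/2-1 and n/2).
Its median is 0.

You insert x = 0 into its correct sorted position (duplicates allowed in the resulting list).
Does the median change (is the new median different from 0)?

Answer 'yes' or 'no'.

Answer: no

Derivation:
Old median = 0
Insert x = 0
New median = 0
Changed? no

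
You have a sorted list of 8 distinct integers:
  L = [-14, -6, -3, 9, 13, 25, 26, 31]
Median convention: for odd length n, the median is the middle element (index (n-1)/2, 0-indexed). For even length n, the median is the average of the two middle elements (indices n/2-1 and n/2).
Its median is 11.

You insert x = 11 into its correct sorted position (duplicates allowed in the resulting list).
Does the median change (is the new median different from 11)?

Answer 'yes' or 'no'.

Old median = 11
Insert x = 11
New median = 11
Changed? no

Answer: no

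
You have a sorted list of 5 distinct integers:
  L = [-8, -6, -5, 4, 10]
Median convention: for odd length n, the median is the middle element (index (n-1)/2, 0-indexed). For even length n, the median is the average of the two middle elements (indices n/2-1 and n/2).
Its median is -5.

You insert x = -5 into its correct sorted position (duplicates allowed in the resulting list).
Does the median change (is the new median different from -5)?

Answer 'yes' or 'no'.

Answer: no

Derivation:
Old median = -5
Insert x = -5
New median = -5
Changed? no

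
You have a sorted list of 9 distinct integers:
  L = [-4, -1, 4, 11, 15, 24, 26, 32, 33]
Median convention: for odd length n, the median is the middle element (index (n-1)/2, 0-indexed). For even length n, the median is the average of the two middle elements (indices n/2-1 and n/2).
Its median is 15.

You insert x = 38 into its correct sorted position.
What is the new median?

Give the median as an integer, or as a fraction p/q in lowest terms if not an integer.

Old list (sorted, length 9): [-4, -1, 4, 11, 15, 24, 26, 32, 33]
Old median = 15
Insert x = 38
Old length odd (9). Middle was index 4 = 15.
New length even (10). New median = avg of two middle elements.
x = 38: 9 elements are < x, 0 elements are > x.
New sorted list: [-4, -1, 4, 11, 15, 24, 26, 32, 33, 38]
New median = 39/2

Answer: 39/2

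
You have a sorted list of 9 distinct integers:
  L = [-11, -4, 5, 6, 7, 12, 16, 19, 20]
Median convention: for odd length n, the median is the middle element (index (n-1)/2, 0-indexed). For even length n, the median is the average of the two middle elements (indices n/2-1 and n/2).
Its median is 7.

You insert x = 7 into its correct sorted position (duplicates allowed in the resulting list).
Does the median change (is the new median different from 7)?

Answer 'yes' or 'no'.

Old median = 7
Insert x = 7
New median = 7
Changed? no

Answer: no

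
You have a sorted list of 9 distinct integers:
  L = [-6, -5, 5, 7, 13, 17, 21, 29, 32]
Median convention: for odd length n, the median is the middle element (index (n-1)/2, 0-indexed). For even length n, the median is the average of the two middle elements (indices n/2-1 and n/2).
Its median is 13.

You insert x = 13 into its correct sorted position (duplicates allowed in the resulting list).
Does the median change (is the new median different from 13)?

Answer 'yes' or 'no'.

Answer: no

Derivation:
Old median = 13
Insert x = 13
New median = 13
Changed? no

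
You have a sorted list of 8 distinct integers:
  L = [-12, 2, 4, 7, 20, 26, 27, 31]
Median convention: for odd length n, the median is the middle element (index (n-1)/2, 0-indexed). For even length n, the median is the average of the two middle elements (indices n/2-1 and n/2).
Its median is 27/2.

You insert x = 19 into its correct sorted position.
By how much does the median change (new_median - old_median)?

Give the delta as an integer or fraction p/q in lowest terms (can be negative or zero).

Answer: 11/2

Derivation:
Old median = 27/2
After inserting x = 19: new sorted = [-12, 2, 4, 7, 19, 20, 26, 27, 31]
New median = 19
Delta = 19 - 27/2 = 11/2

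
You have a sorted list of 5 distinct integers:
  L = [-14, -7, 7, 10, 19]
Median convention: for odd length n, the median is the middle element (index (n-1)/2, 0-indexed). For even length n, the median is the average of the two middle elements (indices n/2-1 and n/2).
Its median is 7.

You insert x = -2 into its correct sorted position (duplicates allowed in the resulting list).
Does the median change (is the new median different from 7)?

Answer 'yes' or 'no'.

Answer: yes

Derivation:
Old median = 7
Insert x = -2
New median = 5/2
Changed? yes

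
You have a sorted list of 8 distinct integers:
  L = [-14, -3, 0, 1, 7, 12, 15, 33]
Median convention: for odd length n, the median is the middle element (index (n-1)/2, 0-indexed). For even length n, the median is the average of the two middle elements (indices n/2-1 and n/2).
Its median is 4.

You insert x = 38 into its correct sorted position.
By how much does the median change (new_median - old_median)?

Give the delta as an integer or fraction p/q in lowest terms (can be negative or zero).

Answer: 3

Derivation:
Old median = 4
After inserting x = 38: new sorted = [-14, -3, 0, 1, 7, 12, 15, 33, 38]
New median = 7
Delta = 7 - 4 = 3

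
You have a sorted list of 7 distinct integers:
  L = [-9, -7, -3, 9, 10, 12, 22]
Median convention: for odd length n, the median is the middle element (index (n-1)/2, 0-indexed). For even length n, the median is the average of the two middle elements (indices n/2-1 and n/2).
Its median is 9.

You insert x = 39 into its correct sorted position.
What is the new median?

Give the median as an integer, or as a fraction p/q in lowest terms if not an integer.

Answer: 19/2

Derivation:
Old list (sorted, length 7): [-9, -7, -3, 9, 10, 12, 22]
Old median = 9
Insert x = 39
Old length odd (7). Middle was index 3 = 9.
New length even (8). New median = avg of two middle elements.
x = 39: 7 elements are < x, 0 elements are > x.
New sorted list: [-9, -7, -3, 9, 10, 12, 22, 39]
New median = 19/2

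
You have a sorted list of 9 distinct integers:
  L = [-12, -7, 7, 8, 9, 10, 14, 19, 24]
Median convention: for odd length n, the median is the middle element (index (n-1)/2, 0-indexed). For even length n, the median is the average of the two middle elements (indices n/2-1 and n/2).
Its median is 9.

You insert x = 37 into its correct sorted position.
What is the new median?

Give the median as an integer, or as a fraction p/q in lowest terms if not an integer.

Answer: 19/2

Derivation:
Old list (sorted, length 9): [-12, -7, 7, 8, 9, 10, 14, 19, 24]
Old median = 9
Insert x = 37
Old length odd (9). Middle was index 4 = 9.
New length even (10). New median = avg of two middle elements.
x = 37: 9 elements are < x, 0 elements are > x.
New sorted list: [-12, -7, 7, 8, 9, 10, 14, 19, 24, 37]
New median = 19/2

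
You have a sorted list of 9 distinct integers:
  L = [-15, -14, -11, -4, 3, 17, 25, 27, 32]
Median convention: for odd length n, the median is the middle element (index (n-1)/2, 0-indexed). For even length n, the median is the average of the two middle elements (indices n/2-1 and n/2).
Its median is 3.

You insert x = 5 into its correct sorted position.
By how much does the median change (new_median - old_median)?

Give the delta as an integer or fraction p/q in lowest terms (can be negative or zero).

Old median = 3
After inserting x = 5: new sorted = [-15, -14, -11, -4, 3, 5, 17, 25, 27, 32]
New median = 4
Delta = 4 - 3 = 1

Answer: 1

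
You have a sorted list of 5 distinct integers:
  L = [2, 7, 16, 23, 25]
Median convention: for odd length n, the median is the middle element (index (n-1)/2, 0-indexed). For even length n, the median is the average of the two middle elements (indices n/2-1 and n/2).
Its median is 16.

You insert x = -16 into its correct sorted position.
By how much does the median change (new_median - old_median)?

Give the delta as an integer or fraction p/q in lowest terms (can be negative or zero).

Old median = 16
After inserting x = -16: new sorted = [-16, 2, 7, 16, 23, 25]
New median = 23/2
Delta = 23/2 - 16 = -9/2

Answer: -9/2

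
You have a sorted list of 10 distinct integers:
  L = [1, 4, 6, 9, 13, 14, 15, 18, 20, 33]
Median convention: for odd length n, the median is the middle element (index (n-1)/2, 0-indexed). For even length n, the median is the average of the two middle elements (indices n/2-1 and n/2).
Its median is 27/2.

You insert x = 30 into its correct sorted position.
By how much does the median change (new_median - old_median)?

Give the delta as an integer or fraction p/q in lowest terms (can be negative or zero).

Old median = 27/2
After inserting x = 30: new sorted = [1, 4, 6, 9, 13, 14, 15, 18, 20, 30, 33]
New median = 14
Delta = 14 - 27/2 = 1/2

Answer: 1/2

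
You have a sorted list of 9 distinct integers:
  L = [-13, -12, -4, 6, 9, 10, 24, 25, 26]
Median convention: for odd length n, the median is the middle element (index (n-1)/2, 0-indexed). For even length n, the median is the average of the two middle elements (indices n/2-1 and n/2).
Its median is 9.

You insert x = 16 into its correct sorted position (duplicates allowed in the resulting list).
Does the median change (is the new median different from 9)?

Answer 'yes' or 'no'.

Old median = 9
Insert x = 16
New median = 19/2
Changed? yes

Answer: yes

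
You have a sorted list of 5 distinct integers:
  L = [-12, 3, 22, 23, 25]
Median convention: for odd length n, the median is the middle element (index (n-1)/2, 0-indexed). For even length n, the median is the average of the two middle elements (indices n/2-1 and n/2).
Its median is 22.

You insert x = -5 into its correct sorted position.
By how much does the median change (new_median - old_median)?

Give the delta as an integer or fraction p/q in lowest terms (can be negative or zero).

Answer: -19/2

Derivation:
Old median = 22
After inserting x = -5: new sorted = [-12, -5, 3, 22, 23, 25]
New median = 25/2
Delta = 25/2 - 22 = -19/2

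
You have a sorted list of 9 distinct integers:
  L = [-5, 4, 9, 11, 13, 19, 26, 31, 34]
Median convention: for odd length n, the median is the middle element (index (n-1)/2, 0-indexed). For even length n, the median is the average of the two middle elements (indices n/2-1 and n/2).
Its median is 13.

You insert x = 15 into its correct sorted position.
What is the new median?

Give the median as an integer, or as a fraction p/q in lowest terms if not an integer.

Answer: 14

Derivation:
Old list (sorted, length 9): [-5, 4, 9, 11, 13, 19, 26, 31, 34]
Old median = 13
Insert x = 15
Old length odd (9). Middle was index 4 = 13.
New length even (10). New median = avg of two middle elements.
x = 15: 5 elements are < x, 4 elements are > x.
New sorted list: [-5, 4, 9, 11, 13, 15, 19, 26, 31, 34]
New median = 14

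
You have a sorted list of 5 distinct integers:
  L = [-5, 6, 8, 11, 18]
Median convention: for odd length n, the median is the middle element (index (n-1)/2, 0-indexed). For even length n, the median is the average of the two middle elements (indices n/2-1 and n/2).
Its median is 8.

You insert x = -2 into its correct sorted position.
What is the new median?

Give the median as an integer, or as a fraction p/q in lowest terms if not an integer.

Old list (sorted, length 5): [-5, 6, 8, 11, 18]
Old median = 8
Insert x = -2
Old length odd (5). Middle was index 2 = 8.
New length even (6). New median = avg of two middle elements.
x = -2: 1 elements are < x, 4 elements are > x.
New sorted list: [-5, -2, 6, 8, 11, 18]
New median = 7

Answer: 7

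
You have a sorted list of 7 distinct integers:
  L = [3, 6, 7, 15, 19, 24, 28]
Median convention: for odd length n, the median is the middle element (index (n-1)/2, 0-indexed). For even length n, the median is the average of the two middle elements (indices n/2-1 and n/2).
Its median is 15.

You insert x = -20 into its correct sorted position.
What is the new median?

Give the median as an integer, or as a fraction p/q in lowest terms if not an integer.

Answer: 11

Derivation:
Old list (sorted, length 7): [3, 6, 7, 15, 19, 24, 28]
Old median = 15
Insert x = -20
Old length odd (7). Middle was index 3 = 15.
New length even (8). New median = avg of two middle elements.
x = -20: 0 elements are < x, 7 elements are > x.
New sorted list: [-20, 3, 6, 7, 15, 19, 24, 28]
New median = 11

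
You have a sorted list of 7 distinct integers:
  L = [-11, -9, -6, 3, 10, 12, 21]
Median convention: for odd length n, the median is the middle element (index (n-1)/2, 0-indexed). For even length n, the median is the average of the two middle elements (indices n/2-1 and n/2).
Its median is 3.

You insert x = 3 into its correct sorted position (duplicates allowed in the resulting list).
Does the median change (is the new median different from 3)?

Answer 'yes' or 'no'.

Answer: no

Derivation:
Old median = 3
Insert x = 3
New median = 3
Changed? no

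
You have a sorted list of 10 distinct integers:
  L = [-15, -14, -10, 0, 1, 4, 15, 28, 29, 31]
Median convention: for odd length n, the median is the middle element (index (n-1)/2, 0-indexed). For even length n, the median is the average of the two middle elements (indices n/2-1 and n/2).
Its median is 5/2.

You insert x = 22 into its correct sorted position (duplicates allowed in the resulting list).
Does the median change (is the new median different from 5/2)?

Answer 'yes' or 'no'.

Answer: yes

Derivation:
Old median = 5/2
Insert x = 22
New median = 4
Changed? yes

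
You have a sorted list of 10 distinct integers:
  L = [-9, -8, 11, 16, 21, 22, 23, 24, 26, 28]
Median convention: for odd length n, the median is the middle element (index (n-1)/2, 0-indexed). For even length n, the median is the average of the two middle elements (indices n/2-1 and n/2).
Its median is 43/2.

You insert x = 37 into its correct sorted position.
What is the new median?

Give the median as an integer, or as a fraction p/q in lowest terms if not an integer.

Answer: 22

Derivation:
Old list (sorted, length 10): [-9, -8, 11, 16, 21, 22, 23, 24, 26, 28]
Old median = 43/2
Insert x = 37
Old length even (10). Middle pair: indices 4,5 = 21,22.
New length odd (11). New median = single middle element.
x = 37: 10 elements are < x, 0 elements are > x.
New sorted list: [-9, -8, 11, 16, 21, 22, 23, 24, 26, 28, 37]
New median = 22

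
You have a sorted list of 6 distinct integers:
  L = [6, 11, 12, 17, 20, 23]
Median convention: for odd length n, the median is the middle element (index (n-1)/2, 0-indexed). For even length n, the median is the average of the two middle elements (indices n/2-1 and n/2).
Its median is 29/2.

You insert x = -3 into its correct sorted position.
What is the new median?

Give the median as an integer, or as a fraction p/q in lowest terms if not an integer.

Answer: 12

Derivation:
Old list (sorted, length 6): [6, 11, 12, 17, 20, 23]
Old median = 29/2
Insert x = -3
Old length even (6). Middle pair: indices 2,3 = 12,17.
New length odd (7). New median = single middle element.
x = -3: 0 elements are < x, 6 elements are > x.
New sorted list: [-3, 6, 11, 12, 17, 20, 23]
New median = 12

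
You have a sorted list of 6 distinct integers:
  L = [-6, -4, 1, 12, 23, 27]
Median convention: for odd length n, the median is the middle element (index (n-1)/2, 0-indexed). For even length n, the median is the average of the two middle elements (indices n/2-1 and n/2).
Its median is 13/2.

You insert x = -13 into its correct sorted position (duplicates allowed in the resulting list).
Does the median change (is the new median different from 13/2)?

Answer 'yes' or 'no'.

Old median = 13/2
Insert x = -13
New median = 1
Changed? yes

Answer: yes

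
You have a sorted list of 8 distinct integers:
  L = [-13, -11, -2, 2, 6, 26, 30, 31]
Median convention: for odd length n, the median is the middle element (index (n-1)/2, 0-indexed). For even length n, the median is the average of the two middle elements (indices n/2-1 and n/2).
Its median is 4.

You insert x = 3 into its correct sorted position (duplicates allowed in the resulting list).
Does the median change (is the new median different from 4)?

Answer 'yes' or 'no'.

Old median = 4
Insert x = 3
New median = 3
Changed? yes

Answer: yes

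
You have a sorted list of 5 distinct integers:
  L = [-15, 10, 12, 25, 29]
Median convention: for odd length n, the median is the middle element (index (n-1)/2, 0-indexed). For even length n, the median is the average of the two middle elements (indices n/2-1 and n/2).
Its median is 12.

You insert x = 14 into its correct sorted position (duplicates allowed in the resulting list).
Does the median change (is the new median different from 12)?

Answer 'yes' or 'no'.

Answer: yes

Derivation:
Old median = 12
Insert x = 14
New median = 13
Changed? yes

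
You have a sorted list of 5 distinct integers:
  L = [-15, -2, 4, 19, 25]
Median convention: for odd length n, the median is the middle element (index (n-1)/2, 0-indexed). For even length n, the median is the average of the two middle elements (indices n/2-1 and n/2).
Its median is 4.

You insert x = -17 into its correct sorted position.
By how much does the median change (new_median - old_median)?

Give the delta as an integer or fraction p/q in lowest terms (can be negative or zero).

Old median = 4
After inserting x = -17: new sorted = [-17, -15, -2, 4, 19, 25]
New median = 1
Delta = 1 - 4 = -3

Answer: -3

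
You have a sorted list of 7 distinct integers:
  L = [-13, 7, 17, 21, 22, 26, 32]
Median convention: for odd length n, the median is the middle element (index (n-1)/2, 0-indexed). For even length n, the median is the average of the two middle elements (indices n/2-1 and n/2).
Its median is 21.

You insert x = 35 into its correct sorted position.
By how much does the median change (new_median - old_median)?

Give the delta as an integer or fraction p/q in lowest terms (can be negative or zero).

Answer: 1/2

Derivation:
Old median = 21
After inserting x = 35: new sorted = [-13, 7, 17, 21, 22, 26, 32, 35]
New median = 43/2
Delta = 43/2 - 21 = 1/2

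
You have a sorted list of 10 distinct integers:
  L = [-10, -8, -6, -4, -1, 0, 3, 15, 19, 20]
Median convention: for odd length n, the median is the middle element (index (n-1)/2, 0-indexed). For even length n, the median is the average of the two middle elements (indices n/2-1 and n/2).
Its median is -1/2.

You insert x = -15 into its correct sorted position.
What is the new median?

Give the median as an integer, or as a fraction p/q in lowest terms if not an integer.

Old list (sorted, length 10): [-10, -8, -6, -4, -1, 0, 3, 15, 19, 20]
Old median = -1/2
Insert x = -15
Old length even (10). Middle pair: indices 4,5 = -1,0.
New length odd (11). New median = single middle element.
x = -15: 0 elements are < x, 10 elements are > x.
New sorted list: [-15, -10, -8, -6, -4, -1, 0, 3, 15, 19, 20]
New median = -1

Answer: -1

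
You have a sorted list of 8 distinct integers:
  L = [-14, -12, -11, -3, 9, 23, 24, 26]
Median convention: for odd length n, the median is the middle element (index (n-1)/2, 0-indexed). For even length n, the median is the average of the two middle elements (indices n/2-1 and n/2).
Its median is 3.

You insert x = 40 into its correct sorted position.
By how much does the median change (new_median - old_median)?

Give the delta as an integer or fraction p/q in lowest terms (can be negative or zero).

Answer: 6

Derivation:
Old median = 3
After inserting x = 40: new sorted = [-14, -12, -11, -3, 9, 23, 24, 26, 40]
New median = 9
Delta = 9 - 3 = 6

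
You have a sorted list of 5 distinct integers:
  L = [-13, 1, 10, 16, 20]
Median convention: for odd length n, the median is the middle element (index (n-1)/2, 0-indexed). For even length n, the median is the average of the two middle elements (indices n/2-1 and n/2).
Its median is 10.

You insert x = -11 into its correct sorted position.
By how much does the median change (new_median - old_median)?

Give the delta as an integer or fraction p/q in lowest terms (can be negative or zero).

Old median = 10
After inserting x = -11: new sorted = [-13, -11, 1, 10, 16, 20]
New median = 11/2
Delta = 11/2 - 10 = -9/2

Answer: -9/2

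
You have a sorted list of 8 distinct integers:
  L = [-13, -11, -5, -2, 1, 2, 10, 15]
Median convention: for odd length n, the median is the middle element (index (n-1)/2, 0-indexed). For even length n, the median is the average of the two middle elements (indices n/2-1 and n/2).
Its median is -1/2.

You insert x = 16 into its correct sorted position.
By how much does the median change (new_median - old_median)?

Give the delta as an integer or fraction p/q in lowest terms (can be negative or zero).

Old median = -1/2
After inserting x = 16: new sorted = [-13, -11, -5, -2, 1, 2, 10, 15, 16]
New median = 1
Delta = 1 - -1/2 = 3/2

Answer: 3/2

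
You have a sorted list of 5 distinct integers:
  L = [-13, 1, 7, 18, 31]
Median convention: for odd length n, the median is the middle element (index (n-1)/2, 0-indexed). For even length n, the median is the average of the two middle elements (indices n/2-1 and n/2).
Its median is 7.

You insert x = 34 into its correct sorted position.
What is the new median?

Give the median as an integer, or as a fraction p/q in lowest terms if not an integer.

Old list (sorted, length 5): [-13, 1, 7, 18, 31]
Old median = 7
Insert x = 34
Old length odd (5). Middle was index 2 = 7.
New length even (6). New median = avg of two middle elements.
x = 34: 5 elements are < x, 0 elements are > x.
New sorted list: [-13, 1, 7, 18, 31, 34]
New median = 25/2

Answer: 25/2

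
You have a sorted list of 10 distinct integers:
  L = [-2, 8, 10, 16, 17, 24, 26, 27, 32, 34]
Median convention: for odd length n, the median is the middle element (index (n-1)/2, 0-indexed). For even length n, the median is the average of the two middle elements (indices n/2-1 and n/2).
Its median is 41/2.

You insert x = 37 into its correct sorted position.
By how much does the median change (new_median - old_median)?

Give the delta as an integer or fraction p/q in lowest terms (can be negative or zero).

Answer: 7/2

Derivation:
Old median = 41/2
After inserting x = 37: new sorted = [-2, 8, 10, 16, 17, 24, 26, 27, 32, 34, 37]
New median = 24
Delta = 24 - 41/2 = 7/2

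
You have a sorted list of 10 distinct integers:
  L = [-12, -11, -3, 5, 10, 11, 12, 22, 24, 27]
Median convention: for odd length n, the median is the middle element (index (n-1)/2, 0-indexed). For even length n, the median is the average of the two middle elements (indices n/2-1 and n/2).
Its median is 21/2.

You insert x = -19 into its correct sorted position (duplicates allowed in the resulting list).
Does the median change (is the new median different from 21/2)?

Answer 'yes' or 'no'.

Old median = 21/2
Insert x = -19
New median = 10
Changed? yes

Answer: yes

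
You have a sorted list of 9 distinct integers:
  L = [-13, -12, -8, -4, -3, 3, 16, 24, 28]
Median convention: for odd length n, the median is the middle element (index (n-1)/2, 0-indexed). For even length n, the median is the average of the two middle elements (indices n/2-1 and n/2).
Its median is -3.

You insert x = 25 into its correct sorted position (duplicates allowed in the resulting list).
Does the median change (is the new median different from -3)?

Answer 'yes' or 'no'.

Answer: yes

Derivation:
Old median = -3
Insert x = 25
New median = 0
Changed? yes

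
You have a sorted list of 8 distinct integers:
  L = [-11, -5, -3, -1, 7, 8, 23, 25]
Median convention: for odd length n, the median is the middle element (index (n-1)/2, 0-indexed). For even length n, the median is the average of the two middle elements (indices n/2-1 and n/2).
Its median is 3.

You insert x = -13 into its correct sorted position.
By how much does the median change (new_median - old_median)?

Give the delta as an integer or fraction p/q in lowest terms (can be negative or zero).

Answer: -4

Derivation:
Old median = 3
After inserting x = -13: new sorted = [-13, -11, -5, -3, -1, 7, 8, 23, 25]
New median = -1
Delta = -1 - 3 = -4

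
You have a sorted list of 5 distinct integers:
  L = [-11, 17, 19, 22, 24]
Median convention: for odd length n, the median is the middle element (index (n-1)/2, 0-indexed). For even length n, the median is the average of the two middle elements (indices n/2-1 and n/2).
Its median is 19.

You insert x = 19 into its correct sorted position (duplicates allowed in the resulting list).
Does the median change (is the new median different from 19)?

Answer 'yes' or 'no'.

Answer: no

Derivation:
Old median = 19
Insert x = 19
New median = 19
Changed? no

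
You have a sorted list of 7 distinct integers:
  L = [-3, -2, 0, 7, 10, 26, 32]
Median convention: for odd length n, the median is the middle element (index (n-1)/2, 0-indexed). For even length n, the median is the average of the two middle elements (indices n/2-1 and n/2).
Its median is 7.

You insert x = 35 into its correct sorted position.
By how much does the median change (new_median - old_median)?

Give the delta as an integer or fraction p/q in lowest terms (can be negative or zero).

Old median = 7
After inserting x = 35: new sorted = [-3, -2, 0, 7, 10, 26, 32, 35]
New median = 17/2
Delta = 17/2 - 7 = 3/2

Answer: 3/2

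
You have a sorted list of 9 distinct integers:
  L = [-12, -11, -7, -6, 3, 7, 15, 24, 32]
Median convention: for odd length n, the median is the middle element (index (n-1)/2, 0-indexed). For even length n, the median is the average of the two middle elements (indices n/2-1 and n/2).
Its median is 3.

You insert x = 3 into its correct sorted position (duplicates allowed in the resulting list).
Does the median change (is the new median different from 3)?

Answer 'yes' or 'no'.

Old median = 3
Insert x = 3
New median = 3
Changed? no

Answer: no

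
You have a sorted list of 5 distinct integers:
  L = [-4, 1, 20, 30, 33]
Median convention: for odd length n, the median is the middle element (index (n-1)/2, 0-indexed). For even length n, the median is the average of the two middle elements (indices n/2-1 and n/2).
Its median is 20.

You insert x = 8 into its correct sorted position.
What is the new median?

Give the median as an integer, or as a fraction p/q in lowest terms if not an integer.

Old list (sorted, length 5): [-4, 1, 20, 30, 33]
Old median = 20
Insert x = 8
Old length odd (5). Middle was index 2 = 20.
New length even (6). New median = avg of two middle elements.
x = 8: 2 elements are < x, 3 elements are > x.
New sorted list: [-4, 1, 8, 20, 30, 33]
New median = 14

Answer: 14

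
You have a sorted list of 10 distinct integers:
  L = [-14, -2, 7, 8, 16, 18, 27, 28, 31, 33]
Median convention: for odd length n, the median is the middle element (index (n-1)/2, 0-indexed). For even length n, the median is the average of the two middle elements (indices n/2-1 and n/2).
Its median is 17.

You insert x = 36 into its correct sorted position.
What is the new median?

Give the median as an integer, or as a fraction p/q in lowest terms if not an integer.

Answer: 18

Derivation:
Old list (sorted, length 10): [-14, -2, 7, 8, 16, 18, 27, 28, 31, 33]
Old median = 17
Insert x = 36
Old length even (10). Middle pair: indices 4,5 = 16,18.
New length odd (11). New median = single middle element.
x = 36: 10 elements are < x, 0 elements are > x.
New sorted list: [-14, -2, 7, 8, 16, 18, 27, 28, 31, 33, 36]
New median = 18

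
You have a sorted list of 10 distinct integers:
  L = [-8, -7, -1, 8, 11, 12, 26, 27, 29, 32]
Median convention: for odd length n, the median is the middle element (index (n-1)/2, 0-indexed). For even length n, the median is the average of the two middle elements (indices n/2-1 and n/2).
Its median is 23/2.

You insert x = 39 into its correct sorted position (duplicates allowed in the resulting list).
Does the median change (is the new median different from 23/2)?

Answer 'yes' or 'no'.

Old median = 23/2
Insert x = 39
New median = 12
Changed? yes

Answer: yes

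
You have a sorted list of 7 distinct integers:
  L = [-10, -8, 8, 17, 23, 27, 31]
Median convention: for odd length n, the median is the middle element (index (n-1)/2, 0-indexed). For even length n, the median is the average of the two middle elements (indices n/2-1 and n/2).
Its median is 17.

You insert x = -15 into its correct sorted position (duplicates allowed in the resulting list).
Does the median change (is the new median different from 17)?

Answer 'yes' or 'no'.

Answer: yes

Derivation:
Old median = 17
Insert x = -15
New median = 25/2
Changed? yes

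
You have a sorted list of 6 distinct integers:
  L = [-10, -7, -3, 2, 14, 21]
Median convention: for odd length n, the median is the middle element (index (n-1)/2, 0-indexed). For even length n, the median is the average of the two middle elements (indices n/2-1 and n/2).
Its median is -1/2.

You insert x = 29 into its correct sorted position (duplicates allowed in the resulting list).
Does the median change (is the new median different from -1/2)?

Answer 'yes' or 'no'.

Answer: yes

Derivation:
Old median = -1/2
Insert x = 29
New median = 2
Changed? yes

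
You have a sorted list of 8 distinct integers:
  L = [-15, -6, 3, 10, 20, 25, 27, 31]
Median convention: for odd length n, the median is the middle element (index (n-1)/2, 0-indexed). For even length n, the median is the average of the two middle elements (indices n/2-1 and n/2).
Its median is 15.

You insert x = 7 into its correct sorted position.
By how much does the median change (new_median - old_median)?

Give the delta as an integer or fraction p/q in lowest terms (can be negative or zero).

Answer: -5

Derivation:
Old median = 15
After inserting x = 7: new sorted = [-15, -6, 3, 7, 10, 20, 25, 27, 31]
New median = 10
Delta = 10 - 15 = -5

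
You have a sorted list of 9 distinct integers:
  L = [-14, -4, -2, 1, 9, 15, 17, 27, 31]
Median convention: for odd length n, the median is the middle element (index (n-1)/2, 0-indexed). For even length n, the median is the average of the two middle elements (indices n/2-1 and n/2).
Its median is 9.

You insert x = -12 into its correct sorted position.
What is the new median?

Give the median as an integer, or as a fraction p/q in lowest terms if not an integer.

Answer: 5

Derivation:
Old list (sorted, length 9): [-14, -4, -2, 1, 9, 15, 17, 27, 31]
Old median = 9
Insert x = -12
Old length odd (9). Middle was index 4 = 9.
New length even (10). New median = avg of two middle elements.
x = -12: 1 elements are < x, 8 elements are > x.
New sorted list: [-14, -12, -4, -2, 1, 9, 15, 17, 27, 31]
New median = 5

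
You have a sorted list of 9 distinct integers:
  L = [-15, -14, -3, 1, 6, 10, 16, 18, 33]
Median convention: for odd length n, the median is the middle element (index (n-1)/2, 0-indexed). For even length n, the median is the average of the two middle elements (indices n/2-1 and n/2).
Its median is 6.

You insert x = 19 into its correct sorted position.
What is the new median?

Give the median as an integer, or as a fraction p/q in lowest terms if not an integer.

Old list (sorted, length 9): [-15, -14, -3, 1, 6, 10, 16, 18, 33]
Old median = 6
Insert x = 19
Old length odd (9). Middle was index 4 = 6.
New length even (10). New median = avg of two middle elements.
x = 19: 8 elements are < x, 1 elements are > x.
New sorted list: [-15, -14, -3, 1, 6, 10, 16, 18, 19, 33]
New median = 8

Answer: 8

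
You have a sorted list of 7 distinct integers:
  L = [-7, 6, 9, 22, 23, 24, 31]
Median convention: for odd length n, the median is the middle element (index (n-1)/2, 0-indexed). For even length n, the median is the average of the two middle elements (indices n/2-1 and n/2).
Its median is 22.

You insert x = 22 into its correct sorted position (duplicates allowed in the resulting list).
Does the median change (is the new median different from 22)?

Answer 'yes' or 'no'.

Answer: no

Derivation:
Old median = 22
Insert x = 22
New median = 22
Changed? no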